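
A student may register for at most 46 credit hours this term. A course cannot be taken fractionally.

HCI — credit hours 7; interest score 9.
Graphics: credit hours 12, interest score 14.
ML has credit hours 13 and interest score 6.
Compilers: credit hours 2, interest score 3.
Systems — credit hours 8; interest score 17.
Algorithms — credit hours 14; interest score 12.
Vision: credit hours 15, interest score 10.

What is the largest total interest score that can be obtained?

55

This is an integer program with binary decision variables.
Take HCI, Graphics, Compilers, Systems, and Algorithms: credit hours 7 + 12 + 2 + 8 + 14 = 43 ≤ 46, interest score 9 + 14 + 3 + 17 + 12 = 55.
No other feasible combination does better.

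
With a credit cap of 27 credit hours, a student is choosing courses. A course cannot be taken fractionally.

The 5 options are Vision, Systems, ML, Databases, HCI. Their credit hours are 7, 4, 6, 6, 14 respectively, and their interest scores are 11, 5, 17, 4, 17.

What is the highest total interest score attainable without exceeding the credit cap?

Take Vision, ML, and HCI: credit hours 7 + 6 + 14 = 27 ≤ 27, interest score 11 + 17 + 17 = 45.
No other feasible combination does better.

45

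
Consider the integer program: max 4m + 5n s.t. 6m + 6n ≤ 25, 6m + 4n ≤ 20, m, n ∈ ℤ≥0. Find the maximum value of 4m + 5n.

20

The continuous relaxation peaks at (0, 4.17) with value 20.83; rounding to a feasible lattice point costs some objective.
(m,n)=(0,4): 6·0+6·4=24≤25, 6·0+4·4=16≤20, objective 20.
(m,n)=(1,3): 6·1+6·3=24≤25, 6·1+4·3=18≤20, objective 19.
(m,n)=(0,3): 6·0+6·3=18≤25, 6·0+4·3=12≤20, objective 15.
No feasible integer point exceeds 20.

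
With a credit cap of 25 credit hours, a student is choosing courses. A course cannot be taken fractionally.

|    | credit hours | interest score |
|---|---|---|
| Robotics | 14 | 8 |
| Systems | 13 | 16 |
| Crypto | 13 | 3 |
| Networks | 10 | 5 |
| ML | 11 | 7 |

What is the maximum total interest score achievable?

23

Allowing fractional choices, the relaxed optimum would be about 23.6, but courses are indivisible.
Systems + Networks: credit hours 13 + 10 = 23 ≤ 25, interest score 16 + 5 = 21.
Systems + ML: credit hours 13 + 11 = 24 ≤ 25, interest score 16 + 7 = 23.
Best is Systems and ML with total interest score 23.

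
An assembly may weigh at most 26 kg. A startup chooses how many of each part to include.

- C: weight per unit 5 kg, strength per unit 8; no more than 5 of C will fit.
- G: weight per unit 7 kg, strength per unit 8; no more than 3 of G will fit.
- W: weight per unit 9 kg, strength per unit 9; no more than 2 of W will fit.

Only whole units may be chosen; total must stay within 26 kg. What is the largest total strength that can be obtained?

40

Take 5×C: weight 25 ≤ 26, strength 5·8 = 40.
C has the best ratio (8/5) and is taken to its limit of 5; remaining capacity is filled optimally with the others.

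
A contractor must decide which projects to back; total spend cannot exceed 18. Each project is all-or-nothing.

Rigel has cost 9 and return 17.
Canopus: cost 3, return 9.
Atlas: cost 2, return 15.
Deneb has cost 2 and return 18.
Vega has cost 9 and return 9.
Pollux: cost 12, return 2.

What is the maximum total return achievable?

This is a 0-1 knapsack instance.
Allowing fractional choices, the relaxed optimum would be about 61.0, but projects are indivisible.
Canopus + Atlas + Deneb + Vega: cost 3 + 2 + 2 + 9 = 16 ≤ 18, return 9 + 15 + 18 + 9 = 51.
Rigel + Atlas + Deneb: cost 9 + 2 + 2 = 13 ≤ 18, return 17 + 15 + 18 = 50.
Rigel + Canopus + Atlas + Deneb: cost 9 + 3 + 2 + 2 = 16 ≤ 18, return 17 + 9 + 15 + 18 = 59.
Best is Rigel, Canopus, Atlas, and Deneb with total return 59.

59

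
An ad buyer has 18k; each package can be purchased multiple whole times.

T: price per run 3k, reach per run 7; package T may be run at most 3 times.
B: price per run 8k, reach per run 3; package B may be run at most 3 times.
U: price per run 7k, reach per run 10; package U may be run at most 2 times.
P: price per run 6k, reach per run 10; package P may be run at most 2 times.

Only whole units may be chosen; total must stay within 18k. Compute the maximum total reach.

34

T has the best ratio (7/3); taking only T gives at most 3×7 = 21 (stopped by the supply cap of 3).
Mixing does better — 2×T and 2×P: price 18 ≤ 18, reach 2·7 + 2·10 = 34.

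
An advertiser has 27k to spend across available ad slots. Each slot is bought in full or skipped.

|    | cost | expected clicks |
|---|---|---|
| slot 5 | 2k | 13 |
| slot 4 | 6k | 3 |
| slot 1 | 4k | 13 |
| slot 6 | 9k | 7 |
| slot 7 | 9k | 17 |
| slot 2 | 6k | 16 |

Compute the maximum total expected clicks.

62

This is an integer program with binary decision variables.
slot 5 + slot 1 + slot 7 + slot 2: cost 2 + 4 + 9 + 6 = 21 ≤ 27, expected clicks 13 + 13 + 17 + 16 = 59.
slot 5 + slot 4 + slot 1 + slot 7 + slot 2: cost 2 + 6 + 4 + 9 + 6 = 27 ≤ 27, expected clicks 13 + 3 + 13 + 17 + 16 = 62.
slot 5 + slot 6 + slot 7 + slot 2: cost 2 + 9 + 9 + 6 = 26 ≤ 27, expected clicks 13 + 7 + 17 + 16 = 53.
Best is slot 5, slot 4, slot 1, slot 7, and slot 2 with total expected clicks 62.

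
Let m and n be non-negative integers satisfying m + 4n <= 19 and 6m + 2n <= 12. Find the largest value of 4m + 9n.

(m,n)=(0,4): 1·0+4·4=16≤19, 6·0+2·4=8≤12, objective 36.
(m,n)=(1,3): 1·1+4·3=13≤19, 6·1+2·3=12≤12, objective 31.
(m,n)=(0,3): 1·0+4·3=12≤19, 6·0+2·3=6≤12, objective 27.
Maximum is 36 at (m,n)=(0,4).

36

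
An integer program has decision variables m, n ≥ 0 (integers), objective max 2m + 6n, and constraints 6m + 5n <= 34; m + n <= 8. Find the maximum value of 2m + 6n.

Relaxing integrality, the LP optimum is 40.80 at (m,n) = (0, 6.8), which is not an integer point.
(m,n)=(0,6): 6·0+5·6=30≤34, 1·0+1·6=6≤8, objective 36.
(m,n)=(1,5): 6·1+5·5=31≤34, 1·1+1·5=6≤8, objective 32.
No feasible integer point exceeds 36.

36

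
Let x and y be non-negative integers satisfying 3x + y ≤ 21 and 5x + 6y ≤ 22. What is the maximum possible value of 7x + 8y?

(x,y)=(2,2): 3·2+1·2=8≤21, 5·2+6·2=22≤22, objective 30.
(x,y)=(3,1): 3·3+1·1=10≤21, 5·3+6·1=21≤22, objective 29.
(x,y)=(4,0): 3·4+1·0=12≤21, 5·4+6·0=20≤22, objective 28.
Maximum is 30 at (x,y)=(2,2).

30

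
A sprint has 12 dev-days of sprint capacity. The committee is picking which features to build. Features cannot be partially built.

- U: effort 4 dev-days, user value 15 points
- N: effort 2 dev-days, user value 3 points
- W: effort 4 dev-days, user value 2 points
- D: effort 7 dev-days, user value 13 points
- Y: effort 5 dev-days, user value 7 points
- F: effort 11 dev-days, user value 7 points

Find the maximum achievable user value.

28

U + N + Y: effort 4 + 2 + 5 = 11 ≤ 12, user value 15 + 3 + 7 = 25.
U + D: effort 4 + 7 = 11 ≤ 12, user value 15 + 13 = 28.
Best is U and D with total user value 28.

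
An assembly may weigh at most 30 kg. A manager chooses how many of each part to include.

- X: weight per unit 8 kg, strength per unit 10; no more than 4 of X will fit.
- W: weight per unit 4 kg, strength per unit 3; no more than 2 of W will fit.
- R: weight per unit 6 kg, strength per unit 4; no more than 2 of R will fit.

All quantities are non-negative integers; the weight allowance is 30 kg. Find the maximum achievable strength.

X has the best ratio (10/8); taking only X gives at most 3×10 = 30 (stopped by the weight limit).
Mixing does better — 3×X and 1×R: weight 30 ≤ 30, strength 3·10 + 1·4 = 34.

34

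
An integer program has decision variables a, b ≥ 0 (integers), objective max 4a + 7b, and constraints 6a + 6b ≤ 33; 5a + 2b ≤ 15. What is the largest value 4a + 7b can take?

The continuous relaxation peaks at (0, 5.5) with value 38.50; rounding to a feasible lattice point costs some objective.
(a,b)=(0,5): 6·0+6·5=30≤33, 5·0+2·5=10≤15, objective 35.
(a,b)=(1,4): 6·1+6·4=30≤33, 5·1+2·4=13≤15, objective 32.
Maximum is 35 at (a,b)=(0,5).

35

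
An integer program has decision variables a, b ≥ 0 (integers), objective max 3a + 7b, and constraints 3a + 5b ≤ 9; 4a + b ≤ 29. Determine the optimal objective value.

Relaxing integrality, the LP optimum is 12.60 at (a,b) = (0, 1.8), which is not an integer point.
(a,b)=(1,1): 3·1+5·1=8≤9, 4·1+1·1=5≤29, objective 10.
(a,b)=(0,1): 3·0+5·1=5≤9, 4·0+1·1=1≤29, objective 7.
(a,b)=(2,0): 3·2+5·0=6≤9, 4·2+1·0=8≤29, objective 6.
Maximum is 10 at (a,b)=(1,1).

10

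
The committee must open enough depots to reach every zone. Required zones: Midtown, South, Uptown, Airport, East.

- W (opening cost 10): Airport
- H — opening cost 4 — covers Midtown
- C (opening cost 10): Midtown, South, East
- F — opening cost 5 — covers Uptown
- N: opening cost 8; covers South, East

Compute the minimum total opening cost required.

Choose W, C, and F: together they cover Midtown, South, Uptown, Airport, East — every zone.
Total opening cost: 10 + 10 + 5 = 25.
No cover costs less than 25.

25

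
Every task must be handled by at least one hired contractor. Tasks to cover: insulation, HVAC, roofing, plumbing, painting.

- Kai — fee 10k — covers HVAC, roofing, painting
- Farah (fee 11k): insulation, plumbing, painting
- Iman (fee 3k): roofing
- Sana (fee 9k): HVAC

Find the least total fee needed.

This is a weighted set-cover instance.
The greedy cost-per-new-task heuristic would pick Iman, Farah, and Sana for 23, but a cheaper cover exists.
Choose Kai and Farah: together they cover insulation, HVAC, roofing, plumbing, painting — every task.
Total fee: 10 + 11 = 21.
No cover costs less than 21.

21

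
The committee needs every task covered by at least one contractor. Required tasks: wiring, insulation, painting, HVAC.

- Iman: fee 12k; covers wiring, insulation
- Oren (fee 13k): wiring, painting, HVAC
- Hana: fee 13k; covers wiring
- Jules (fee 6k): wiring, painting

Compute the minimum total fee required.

The greedy cost-per-new-task heuristic would pick Jules, Iman, and Oren for 31, but a cheaper cover exists.
Choose Iman and Oren: together they cover wiring, insulation, painting, HVAC — every task.
Total fee: 12 + 13 = 25.
No cover costs less than 25.

25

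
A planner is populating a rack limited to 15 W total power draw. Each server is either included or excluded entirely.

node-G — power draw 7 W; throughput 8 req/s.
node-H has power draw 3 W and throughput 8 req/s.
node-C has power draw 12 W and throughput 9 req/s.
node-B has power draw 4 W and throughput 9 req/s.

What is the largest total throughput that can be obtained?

25

This is an integer program with binary decision variables.
Allowing fractional choices, the relaxed optimum would be about 25.8, but servers are indivisible.
node-H + node-B: power draw 3 + 4 = 7 ≤ 15, throughput 8 + 9 = 17.
node-G + node-H + node-B: power draw 7 + 3 + 4 = 14 ≤ 15, throughput 8 + 8 + 9 = 25.
Best is node-G, node-H, and node-B with total throughput 25.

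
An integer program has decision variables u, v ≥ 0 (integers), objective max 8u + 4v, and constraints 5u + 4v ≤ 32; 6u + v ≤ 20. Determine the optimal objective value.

36

(u,v)=(2,5) is feasible, giving 36.
(u,v)=(2,4) is feasible, giving 32.
(u,v)=(1,6) is feasible, giving 32.
(u,v)=(1,5) is feasible, giving 28.
The best lattice point is (2,5), giving 36.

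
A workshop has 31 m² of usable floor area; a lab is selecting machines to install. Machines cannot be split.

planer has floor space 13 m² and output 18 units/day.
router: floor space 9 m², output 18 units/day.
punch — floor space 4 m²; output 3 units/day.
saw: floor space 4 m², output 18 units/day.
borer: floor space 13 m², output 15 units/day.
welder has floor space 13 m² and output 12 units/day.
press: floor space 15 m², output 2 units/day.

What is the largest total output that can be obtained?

57

Take planer, router, punch, and saw: floor space 13 + 9 + 4 + 4 = 30 ≤ 31, output 18 + 18 + 3 + 18 = 57.
No other feasible combination does better.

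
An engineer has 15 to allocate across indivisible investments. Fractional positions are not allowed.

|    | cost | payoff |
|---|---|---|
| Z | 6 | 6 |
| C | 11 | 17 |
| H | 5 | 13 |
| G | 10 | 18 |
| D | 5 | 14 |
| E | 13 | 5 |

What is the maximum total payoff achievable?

Allowing fractional choices, the relaxed optimum would be about 36.0, but investments are indivisible.
H + G: cost 5 + 10 = 15 ≤ 15, payoff 13 + 18 = 31.
H + D: cost 5 + 5 = 10 ≤ 15, payoff 13 + 14 = 27.
G + D: cost 10 + 5 = 15 ≤ 15, payoff 18 + 14 = 32.
Best is G and D with total payoff 32.

32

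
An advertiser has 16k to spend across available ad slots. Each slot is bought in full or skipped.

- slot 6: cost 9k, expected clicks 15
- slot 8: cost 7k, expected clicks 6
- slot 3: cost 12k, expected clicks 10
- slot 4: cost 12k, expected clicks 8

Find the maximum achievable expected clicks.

21

Take slot 6 and slot 8: cost 9 + 7 = 16 ≤ 16, expected clicks 15 + 6 = 21.
No other feasible combination does better.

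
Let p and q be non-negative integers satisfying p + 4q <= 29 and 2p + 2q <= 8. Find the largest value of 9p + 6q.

36

(p,q)=(4,0) is feasible, giving 36.
(p,q)=(3,1) is feasible, giving 33.
(p,q)=(3,0) is feasible, giving 27.
No feasible integer point exceeds 36.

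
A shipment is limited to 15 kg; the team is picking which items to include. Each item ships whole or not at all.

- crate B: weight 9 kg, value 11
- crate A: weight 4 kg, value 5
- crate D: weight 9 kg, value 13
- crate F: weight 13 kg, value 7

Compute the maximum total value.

18

crate B + crate A: weight 9 + 4 = 13 ≤ 15, value 11 + 5 = 16.
crate A + crate D: weight 4 + 9 = 13 ≤ 15, value 5 + 13 = 18.
crate D: weight 9 ≤ 15, value 13.
Best is crate A and crate D with total value 18.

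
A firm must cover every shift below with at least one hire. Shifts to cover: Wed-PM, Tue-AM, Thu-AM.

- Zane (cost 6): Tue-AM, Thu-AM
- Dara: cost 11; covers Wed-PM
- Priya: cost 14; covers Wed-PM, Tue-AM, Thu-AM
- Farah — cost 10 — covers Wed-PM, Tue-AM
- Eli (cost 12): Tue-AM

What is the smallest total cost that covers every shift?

This is a weighted set-cover instance.
The greedy cost-per-new-shift heuristic would pick Zane and Farah for 16, but a cheaper cover exists.
Priya alone covers Wed-PM, Tue-AM, Thu-AM — every shift.
Total cost: 14.
No cover costs less than 14.

14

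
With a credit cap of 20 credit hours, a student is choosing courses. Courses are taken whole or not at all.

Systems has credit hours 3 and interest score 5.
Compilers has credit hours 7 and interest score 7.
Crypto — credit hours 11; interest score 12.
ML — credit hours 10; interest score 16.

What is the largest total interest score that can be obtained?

Take Systems, Compilers, and ML: credit hours 3 + 7 + 10 = 20 ≤ 20, interest score 5 + 7 + 16 = 28.
No other feasible combination does better.

28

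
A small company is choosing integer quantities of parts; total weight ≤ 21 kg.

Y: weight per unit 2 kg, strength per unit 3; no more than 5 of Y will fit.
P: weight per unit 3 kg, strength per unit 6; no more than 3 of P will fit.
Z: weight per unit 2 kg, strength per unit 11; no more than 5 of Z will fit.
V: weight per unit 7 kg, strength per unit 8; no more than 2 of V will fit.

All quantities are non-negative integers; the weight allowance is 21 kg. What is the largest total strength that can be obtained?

Z has the best ratio (11/2); taking only Z gives at most 5×11 = 55 (stopped by the supply cap of 5).
Mixing does better — 1×Y, 3×P, and 5×Z: weight 21 ≤ 21, strength 1·3 + 3·6 + 5·11 = 76.

76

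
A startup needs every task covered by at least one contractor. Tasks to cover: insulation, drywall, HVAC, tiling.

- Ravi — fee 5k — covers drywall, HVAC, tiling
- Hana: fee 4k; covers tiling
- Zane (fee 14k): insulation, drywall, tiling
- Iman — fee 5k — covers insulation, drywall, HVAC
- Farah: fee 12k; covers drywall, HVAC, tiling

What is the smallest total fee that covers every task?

This is an integer covering problem.
The greedy cost-per-new-task heuristic would pick Ravi and Iman for 10, but a cheaper cover exists.
Choose Hana and Iman: together they cover insulation, drywall, HVAC, tiling — every task.
Total fee: 4 + 5 = 9.
No cover costs less than 9.

9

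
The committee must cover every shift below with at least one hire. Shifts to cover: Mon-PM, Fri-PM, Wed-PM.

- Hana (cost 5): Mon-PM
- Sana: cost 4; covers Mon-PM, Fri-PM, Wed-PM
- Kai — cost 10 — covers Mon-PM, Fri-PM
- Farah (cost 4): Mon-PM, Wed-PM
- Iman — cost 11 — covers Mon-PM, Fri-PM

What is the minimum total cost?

4

Sana alone covers Mon-PM, Fri-PM, Wed-PM — every shift.
Total cost: 4.
No cover costs less than 4.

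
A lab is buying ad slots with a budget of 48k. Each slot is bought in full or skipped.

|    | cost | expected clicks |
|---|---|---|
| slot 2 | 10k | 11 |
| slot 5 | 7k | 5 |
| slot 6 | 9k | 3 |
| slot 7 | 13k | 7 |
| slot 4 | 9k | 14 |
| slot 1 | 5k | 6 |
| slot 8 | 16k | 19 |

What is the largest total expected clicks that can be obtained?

55

Allowing fractional choices, the relaxed optimum would be about 55.5, but ad slots are indivisible.
slot 2 + slot 7 + slot 4 + slot 8: cost 10 + 13 + 9 + 16 = 48 ≤ 48, expected clicks 11 + 7 + 14 + 19 = 51.
slot 2 + slot 5 + slot 4 + slot 1 + slot 8: cost 10 + 7 + 9 + 5 + 16 = 47 ≤ 48, expected clicks 11 + 5 + 14 + 6 + 19 = 55.
slot 2 + slot 4 + slot 1 + slot 8: cost 10 + 9 + 5 + 16 = 40 ≤ 48, expected clicks 11 + 14 + 6 + 19 = 50.
Best is slot 2, slot 5, slot 4, slot 1, and slot 8 with total expected clicks 55.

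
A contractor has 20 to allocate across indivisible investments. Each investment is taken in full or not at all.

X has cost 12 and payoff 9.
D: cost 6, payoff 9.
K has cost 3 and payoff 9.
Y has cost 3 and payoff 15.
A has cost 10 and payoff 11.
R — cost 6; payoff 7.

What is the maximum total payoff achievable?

40

Allowing fractional choices, the relaxed optimum would be about 42.2, but investments are indivisible.
D + Y + A: cost 6 + 3 + 10 = 19 ≤ 20, payoff 9 + 15 + 11 = 35.
D + K + Y + R: cost 6 + 3 + 3 + 6 = 18 ≤ 20, payoff 9 + 9 + 15 + 7 = 40.
K + Y + A: cost 3 + 3 + 10 = 16 ≤ 20, payoff 9 + 15 + 11 = 35.
Best is D, K, Y, and R with total payoff 40.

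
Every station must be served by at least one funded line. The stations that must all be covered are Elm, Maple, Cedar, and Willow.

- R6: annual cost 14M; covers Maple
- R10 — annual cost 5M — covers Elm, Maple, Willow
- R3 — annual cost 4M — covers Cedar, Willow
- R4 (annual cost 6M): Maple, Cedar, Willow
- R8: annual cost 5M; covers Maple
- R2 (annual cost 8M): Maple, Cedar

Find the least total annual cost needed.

9

This is an integer covering problem.
Choose R10 and R3: together they cover Elm, Maple, Cedar, Willow — every station.
Total annual cost: 5 + 4 = 9.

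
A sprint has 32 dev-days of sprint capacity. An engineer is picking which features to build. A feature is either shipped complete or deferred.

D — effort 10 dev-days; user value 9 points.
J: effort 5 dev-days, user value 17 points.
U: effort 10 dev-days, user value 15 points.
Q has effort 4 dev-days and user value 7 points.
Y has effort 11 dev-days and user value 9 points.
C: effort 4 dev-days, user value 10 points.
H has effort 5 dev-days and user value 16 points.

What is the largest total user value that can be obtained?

Allowing fractional choices, the relaxed optimum would be about 68.6, but features are indivisible.
J + U + Q + C + H: effort 5 + 10 + 4 + 4 + 5 = 28 ≤ 32, user value 17 + 15 + 7 + 10 + 16 = 65.
D + J + Q + C + H: effort 10 + 5 + 4 + 4 + 5 = 28 ≤ 32, user value 9 + 17 + 7 + 10 + 16 = 59.
J + Q + Y + C + H: effort 5 + 4 + 11 + 4 + 5 = 29 ≤ 32, user value 17 + 7 + 9 + 10 + 16 = 59.
Best is J, U, Q, C, and H with total user value 65.

65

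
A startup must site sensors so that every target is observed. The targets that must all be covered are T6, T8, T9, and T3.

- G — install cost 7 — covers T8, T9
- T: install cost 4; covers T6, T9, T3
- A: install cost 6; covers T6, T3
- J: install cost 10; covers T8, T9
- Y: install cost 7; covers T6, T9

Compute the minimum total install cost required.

11

Choose G and T: together they cover T6, T8, T9, T3 — every target.
Total install cost: 7 + 4 = 11.
No cover costs less than 11.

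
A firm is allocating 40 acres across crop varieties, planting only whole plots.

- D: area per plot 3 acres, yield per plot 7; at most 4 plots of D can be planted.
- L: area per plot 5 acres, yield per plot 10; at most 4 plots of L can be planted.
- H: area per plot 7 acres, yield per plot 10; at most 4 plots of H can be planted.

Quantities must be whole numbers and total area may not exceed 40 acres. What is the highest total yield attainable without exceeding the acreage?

78

D has the best ratio (7/3); taking only D gives at most 4×7 = 28 (stopped by the supply cap of 4).
Mixing does better — 4×D, 4×L, and 1×H: area 39 ≤ 40, yield 4·7 + 4·10 + 1·10 = 78.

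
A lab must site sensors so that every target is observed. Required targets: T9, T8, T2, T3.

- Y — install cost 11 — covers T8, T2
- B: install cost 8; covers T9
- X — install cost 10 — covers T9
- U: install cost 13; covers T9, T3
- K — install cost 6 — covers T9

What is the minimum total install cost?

24

The greedy cost-per-new-target heuristic would pick Y, K, and U for 30, but a cheaper cover exists.
Choose Y and U: together they cover T9, T8, T2, T3 — every target.
Total install cost: 11 + 13 = 24.
No cover costs less than 24.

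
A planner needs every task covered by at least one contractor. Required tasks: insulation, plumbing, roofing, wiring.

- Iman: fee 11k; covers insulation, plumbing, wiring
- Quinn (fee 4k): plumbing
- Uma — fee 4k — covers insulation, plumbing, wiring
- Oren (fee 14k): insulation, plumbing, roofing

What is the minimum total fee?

18

Choose Uma and Oren: together they cover insulation, plumbing, roofing, wiring — every task.
Total fee: 4 + 14 = 18.
No cover costs less than 18.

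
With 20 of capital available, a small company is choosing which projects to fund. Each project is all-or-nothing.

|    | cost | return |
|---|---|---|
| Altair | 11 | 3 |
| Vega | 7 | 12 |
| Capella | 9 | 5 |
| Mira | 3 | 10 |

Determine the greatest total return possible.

27

Take Vega, Capella, and Mira: cost 7 + 9 + 3 = 19 ≤ 20, return 12 + 5 + 10 = 27.
No other feasible combination does better.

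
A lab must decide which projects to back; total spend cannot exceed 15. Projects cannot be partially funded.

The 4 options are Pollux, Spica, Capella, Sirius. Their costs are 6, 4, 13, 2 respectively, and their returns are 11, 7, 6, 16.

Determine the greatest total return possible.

34

Treat it as a binary knapsack problem.
Take Pollux, Spica, and Sirius: cost 6 + 4 + 2 = 12 ≤ 15, return 11 + 7 + 16 = 34.
No other feasible combination does better.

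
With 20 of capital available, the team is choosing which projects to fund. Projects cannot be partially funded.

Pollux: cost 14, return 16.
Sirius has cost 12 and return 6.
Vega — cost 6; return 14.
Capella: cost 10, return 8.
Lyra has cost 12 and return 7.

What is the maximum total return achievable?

Take Pollux and Vega: cost 14 + 6 = 20 ≤ 20, return 16 + 14 = 30.
No other feasible combination does better.

30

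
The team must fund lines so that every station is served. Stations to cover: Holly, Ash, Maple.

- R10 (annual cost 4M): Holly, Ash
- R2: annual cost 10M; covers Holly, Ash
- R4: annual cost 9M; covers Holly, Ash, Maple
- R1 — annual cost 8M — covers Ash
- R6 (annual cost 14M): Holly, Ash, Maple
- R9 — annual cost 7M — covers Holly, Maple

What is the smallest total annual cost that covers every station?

The greedy cost-per-new-station heuristic would pick R10 and R9 for 11, but a cheaper cover exists.
R4 alone covers Holly, Ash, Maple — every station.
Total annual cost: 9.
No cover costs less than 9.

9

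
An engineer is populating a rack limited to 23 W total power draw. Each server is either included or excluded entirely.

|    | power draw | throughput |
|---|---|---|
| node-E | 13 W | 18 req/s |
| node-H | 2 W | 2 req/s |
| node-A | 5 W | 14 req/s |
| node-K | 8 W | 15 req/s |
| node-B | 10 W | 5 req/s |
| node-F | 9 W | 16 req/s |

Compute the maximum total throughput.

Treat it as a binary knapsack problem.
node-E + node-H + node-K: power draw 13 + 2 + 8 = 23 ≤ 23, throughput 18 + 2 + 15 = 35.
node-A + node-K + node-F: power draw 5 + 8 + 9 = 22 ≤ 23, throughput 14 + 15 + 16 = 45.
Best is node-A, node-K, and node-F with total throughput 45.

45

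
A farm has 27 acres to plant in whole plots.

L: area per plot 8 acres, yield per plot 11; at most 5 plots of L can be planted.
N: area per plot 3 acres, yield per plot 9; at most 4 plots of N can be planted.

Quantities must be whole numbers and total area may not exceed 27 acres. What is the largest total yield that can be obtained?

49

Take 2×L and 3×N: area 25 ≤ 27, yield 2·11 + 3·9 = 49.
No other integer combination yields more.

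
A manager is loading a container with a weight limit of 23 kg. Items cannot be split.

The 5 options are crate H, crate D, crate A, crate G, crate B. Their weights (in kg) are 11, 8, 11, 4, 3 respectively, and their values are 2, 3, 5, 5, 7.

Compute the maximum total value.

17

Take crate A, crate G, and crate B: weight 11 + 4 + 3 = 18 ≤ 23, value 5 + 5 + 7 = 17.
No other feasible combination does better.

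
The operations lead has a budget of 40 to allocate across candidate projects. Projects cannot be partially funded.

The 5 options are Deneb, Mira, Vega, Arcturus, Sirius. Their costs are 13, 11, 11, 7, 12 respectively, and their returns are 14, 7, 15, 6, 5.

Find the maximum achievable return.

Take Deneb, Mira, and Vega: cost 13 + 11 + 11 = 35 ≤ 40, return 14 + 7 + 15 = 36.
No other feasible combination does better.

36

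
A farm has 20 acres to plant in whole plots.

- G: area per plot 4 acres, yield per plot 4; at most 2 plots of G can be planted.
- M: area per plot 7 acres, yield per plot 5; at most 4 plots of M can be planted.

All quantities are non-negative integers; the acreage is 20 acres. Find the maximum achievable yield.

14

G has the best ratio (4/4); taking only G gives at most 2×4 = 8 (stopped by the supply cap of 2).
Mixing does better — 1×G and 2×M: area 18 ≤ 20, yield 1·4 + 2·5 = 14.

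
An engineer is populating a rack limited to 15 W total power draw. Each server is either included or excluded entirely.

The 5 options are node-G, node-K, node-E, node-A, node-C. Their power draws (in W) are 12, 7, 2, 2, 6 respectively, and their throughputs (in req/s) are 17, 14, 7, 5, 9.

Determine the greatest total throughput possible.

30

Allowing fractional choices, the relaxed optimum would be about 32.0, but servers are indivisible.
node-K + node-A + node-C: power draw 7 + 2 + 6 = 15 ≤ 15, throughput 14 + 5 + 9 = 28.
node-K + node-E + node-A: power draw 7 + 2 + 2 = 11 ≤ 15, throughput 14 + 7 + 5 = 26.
node-K + node-E + node-C: power draw 7 + 2 + 6 = 15 ≤ 15, throughput 14 + 7 + 9 = 30.
Best is node-K, node-E, and node-C with total throughput 30.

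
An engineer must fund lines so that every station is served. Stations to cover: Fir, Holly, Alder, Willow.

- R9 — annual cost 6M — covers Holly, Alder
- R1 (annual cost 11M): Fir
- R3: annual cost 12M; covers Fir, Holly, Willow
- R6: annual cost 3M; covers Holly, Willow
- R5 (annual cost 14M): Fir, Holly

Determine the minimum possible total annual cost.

18

Choose R9 and R3: together they cover Fir, Holly, Alder, Willow — every station.
Total annual cost: 6 + 12 = 18.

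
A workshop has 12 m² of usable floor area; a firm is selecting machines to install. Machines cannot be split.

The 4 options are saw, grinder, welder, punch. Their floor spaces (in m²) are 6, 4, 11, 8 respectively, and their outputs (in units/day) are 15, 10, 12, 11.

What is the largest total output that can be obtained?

25

saw: floor space 6 ≤ 12, output 15.
grinder + punch: floor space 4 + 8 = 12 ≤ 12, output 10 + 11 = 21.
saw + grinder: floor space 6 + 4 = 10 ≤ 12, output 15 + 10 = 25.
Best is saw and grinder with total output 25.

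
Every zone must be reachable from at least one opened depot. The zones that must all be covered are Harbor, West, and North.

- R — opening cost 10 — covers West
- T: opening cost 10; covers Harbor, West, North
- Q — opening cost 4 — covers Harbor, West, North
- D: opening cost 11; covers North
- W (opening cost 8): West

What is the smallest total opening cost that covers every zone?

4

Q alone covers Harbor, West, North — every zone.
Total opening cost: 4.
No cover costs less than 4.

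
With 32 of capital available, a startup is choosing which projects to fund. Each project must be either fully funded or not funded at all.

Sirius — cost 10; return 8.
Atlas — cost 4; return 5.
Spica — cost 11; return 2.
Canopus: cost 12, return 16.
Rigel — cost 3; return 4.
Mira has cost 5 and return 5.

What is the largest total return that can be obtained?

34

Treat it as a binary knapsack problem.
Take Sirius, Atlas, Canopus, and Mira: cost 10 + 4 + 12 + 5 = 31 ≤ 32, return 8 + 5 + 16 + 5 = 34.
No other feasible combination does better.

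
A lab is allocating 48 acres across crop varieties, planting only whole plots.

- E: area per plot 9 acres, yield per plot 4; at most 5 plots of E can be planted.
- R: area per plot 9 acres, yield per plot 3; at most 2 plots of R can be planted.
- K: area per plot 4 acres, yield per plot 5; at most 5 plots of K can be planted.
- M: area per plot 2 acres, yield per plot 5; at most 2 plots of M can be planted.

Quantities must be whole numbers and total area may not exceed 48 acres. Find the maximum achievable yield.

43

M has the best ratio (5/2); taking only M gives at most 2×5 = 10 (stopped by the supply cap of 2).
Mixing does better — 2×E, 5×K, and 2×M: area 42 ≤ 48, yield 2·4 + 5·5 + 2·5 = 43.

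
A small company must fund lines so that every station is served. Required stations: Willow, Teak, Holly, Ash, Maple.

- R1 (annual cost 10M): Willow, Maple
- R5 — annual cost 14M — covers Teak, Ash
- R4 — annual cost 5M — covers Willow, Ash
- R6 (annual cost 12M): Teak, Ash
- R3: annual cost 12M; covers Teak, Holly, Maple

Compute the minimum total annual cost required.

17

This is an integer covering problem.
Choose R4 and R3: together they cover Willow, Teak, Holly, Ash, Maple — every station.
Total annual cost: 5 + 12 = 17.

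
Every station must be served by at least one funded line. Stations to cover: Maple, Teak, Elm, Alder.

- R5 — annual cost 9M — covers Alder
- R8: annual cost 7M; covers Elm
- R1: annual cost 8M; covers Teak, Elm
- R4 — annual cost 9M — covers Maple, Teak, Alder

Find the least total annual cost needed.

Choose R8 and R4: together they cover Maple, Teak, Elm, Alder — every station.
Total annual cost: 7 + 9 = 16.
No cover costs less than 16.

16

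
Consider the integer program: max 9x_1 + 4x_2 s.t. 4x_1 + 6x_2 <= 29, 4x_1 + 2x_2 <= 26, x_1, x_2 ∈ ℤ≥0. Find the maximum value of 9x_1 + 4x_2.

54

The continuous relaxation peaks at (6.5, 0) with value 58.50; rounding to a feasible lattice point costs some objective.
(x_1,x_2)=(6,0): 4·6+6·0=24≤29, 4·6+2·0=24≤26, objective 54.
(x_1,x_2)=(5,1): 4·5+6·1=26≤29, 4·5+2·1=22≤26, objective 49.
(x_1,x_2)=(5,0): 4·5+6·0=20≤29, 4·5+2·0=20≤26, objective 45.
Maximum is 54 at (x_1,x_2)=(6,0).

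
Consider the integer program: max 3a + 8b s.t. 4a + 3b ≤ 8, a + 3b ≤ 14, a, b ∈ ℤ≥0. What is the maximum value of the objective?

Relaxing integrality, the LP optimum is 21.33 at (a,b) = (0, 2.67), which is not an integer point.
(a,b)=(0,2): 4·0+3·2=6≤8, 1·0+3·2=6≤14, objective 16.
(a,b)=(1,1): 4·1+3·1=7≤8, 1·1+3·1=4≤14, objective 11.
(a,b)=(0,1): 4·0+3·1=3≤8, 1·0+3·1=3≤14, objective 8.
Maximum is 16 at (a,b)=(0,2).

16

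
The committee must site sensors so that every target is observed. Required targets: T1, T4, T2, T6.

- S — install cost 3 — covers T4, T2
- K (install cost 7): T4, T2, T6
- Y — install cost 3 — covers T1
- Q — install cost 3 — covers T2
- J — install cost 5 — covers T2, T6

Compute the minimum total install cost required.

The greedy cost-per-new-target heuristic would pick S, Y, and J for 11, but a cheaper cover exists.
Choose K and Y: together they cover T1, T4, T2, T6 — every target.
Total install cost: 7 + 3 = 10.
No cover costs less than 10.

10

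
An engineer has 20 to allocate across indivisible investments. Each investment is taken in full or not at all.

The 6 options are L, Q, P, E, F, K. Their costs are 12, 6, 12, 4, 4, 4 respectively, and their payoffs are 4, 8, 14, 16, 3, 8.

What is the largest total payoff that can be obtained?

Treat it as a binary knapsack problem.
Take P, E, and K: cost 12 + 4 + 4 = 20 ≤ 20, payoff 14 + 16 + 8 = 38.
No other feasible combination does better.

38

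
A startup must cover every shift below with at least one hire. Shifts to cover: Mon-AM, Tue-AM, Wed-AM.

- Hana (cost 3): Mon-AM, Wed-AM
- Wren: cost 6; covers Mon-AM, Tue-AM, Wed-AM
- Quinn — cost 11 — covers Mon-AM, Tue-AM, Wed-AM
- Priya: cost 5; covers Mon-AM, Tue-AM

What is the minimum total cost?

6

Wren alone covers Mon-AM, Tue-AM, Wed-AM — every shift.
Total cost: 6.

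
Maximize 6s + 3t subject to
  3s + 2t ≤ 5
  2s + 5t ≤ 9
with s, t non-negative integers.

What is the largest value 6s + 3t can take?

(s,t)=(1,1): 3·1+2·1=5≤5, 2·1+5·1=7≤9, objective 9.
(s,t)=(1,0): 3·1+2·0=3≤5, 2·1+5·0=2≤9, objective 6.
(s,t)=(0,1): 3·0+2·1=2≤5, 2·0+5·1=5≤9, objective 3.
No feasible integer point exceeds 9.

9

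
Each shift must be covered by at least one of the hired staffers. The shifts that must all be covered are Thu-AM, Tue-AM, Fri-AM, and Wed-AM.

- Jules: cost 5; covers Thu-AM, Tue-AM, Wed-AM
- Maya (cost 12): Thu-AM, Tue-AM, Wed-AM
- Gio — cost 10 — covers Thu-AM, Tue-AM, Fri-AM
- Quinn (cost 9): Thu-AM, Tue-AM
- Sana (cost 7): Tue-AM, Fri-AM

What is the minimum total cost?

12

This is an integer covering problem.
Choose Jules and Sana: together they cover Thu-AM, Tue-AM, Fri-AM, Wed-AM — every shift.
Total cost: 5 + 7 = 12.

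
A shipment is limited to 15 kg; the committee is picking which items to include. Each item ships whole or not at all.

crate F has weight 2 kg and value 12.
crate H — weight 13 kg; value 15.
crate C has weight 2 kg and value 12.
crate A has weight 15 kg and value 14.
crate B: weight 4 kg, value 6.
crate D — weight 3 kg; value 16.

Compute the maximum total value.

crate F + crate C + crate B + crate D: weight 2 + 2 + 4 + 3 = 11 ≤ 15, value 12 + 12 + 6 + 16 = 46.
crate F + crate C + crate D: weight 2 + 2 + 3 = 7 ≤ 15, value 12 + 12 + 16 = 40.
Best is crate F, crate C, crate B, and crate D with total value 46.

46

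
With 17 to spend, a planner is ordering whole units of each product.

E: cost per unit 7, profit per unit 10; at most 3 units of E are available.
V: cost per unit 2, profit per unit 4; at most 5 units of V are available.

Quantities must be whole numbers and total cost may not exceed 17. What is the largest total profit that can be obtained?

30

This is a bounded integer knapsack.
1×E and 5×V: cost 17 ≤ 17, profit 1·10 + 5·4 = 30.
1×E and 4×V: cost 15 ≤ 17, profit 1·10 + 4·4 = 26.
Best is 30.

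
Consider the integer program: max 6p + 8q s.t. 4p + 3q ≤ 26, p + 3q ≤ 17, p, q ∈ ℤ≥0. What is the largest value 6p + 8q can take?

52

Relaxing integrality, the LP optimum is 55.33 at (p,q) = (3, 4.67), which is not an integer point.
(p,q)=(2,5): 4·2+3·5=23≤26, 1·2+3·5=17≤17, objective 52.
(p,q)=(3,4): 4·3+3·4=24≤26, 1·3+3·4=15≤17, objective 50.
No feasible integer point exceeds 52.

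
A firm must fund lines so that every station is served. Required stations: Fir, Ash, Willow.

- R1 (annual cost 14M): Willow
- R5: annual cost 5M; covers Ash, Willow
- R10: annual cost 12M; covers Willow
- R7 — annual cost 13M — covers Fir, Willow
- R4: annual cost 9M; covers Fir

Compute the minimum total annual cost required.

14

Choose R5 and R4: together they cover Fir, Ash, Willow — every station.
Total annual cost: 5 + 9 = 14.
No cover costs less than 14.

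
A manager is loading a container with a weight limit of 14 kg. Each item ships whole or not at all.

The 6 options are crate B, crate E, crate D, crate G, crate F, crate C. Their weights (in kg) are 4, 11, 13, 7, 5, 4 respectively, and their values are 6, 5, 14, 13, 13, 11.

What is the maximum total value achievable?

30

Allowing fractional choices, the relaxed optimum would be about 33.3, but items are indivisible.
crate B + crate F + crate C: weight 4 + 5 + 4 = 13 ≤ 14, value 6 + 13 + 11 = 30.
crate F + crate C: weight 5 + 4 = 9 ≤ 14, value 13 + 11 = 24.
crate G + crate F: weight 7 + 5 = 12 ≤ 14, value 13 + 13 = 26.
Best is crate B, crate F, and crate C with total value 30.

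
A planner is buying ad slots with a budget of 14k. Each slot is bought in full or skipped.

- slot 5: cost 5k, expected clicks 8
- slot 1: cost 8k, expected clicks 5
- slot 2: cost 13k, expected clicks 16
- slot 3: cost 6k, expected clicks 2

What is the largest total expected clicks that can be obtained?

16

Allowing fractional choices, the relaxed optimum would be about 19.1, but ad slots are indivisible.
slot 5 + slot 1: cost 5 + 8 = 13 ≤ 14, expected clicks 8 + 5 = 13.
slot 2: cost 13 ≤ 14, expected clicks 16.
slot 5 + slot 3: cost 5 + 6 = 11 ≤ 14, expected clicks 8 + 2 = 10.
Best is slot 2 with total expected clicks 16.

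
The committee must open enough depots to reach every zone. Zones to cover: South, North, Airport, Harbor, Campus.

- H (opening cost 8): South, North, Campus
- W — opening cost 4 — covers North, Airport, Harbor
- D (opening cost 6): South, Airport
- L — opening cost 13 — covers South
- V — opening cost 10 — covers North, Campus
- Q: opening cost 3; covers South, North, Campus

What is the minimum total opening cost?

This is an integer covering problem.
Choose W and Q: together they cover South, North, Airport, Harbor, Campus — every zone.
Total opening cost: 4 + 3 = 7.

7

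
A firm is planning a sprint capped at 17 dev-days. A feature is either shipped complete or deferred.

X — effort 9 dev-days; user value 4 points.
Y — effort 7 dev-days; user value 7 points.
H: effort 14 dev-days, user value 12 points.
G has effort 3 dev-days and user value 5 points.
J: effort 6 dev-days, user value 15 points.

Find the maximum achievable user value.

Y + J: effort 7 + 6 = 13 ≤ 17, user value 7 + 15 = 22.
Y + G + J: effort 7 + 3 + 6 = 16 ≤ 17, user value 7 + 5 + 15 = 27.
Best is Y, G, and J with total user value 27.

27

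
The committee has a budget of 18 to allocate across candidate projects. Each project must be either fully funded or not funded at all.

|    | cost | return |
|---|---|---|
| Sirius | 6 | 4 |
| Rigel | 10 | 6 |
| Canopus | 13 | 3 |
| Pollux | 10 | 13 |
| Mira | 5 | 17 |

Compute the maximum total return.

This is a 0-1 knapsack instance.
Allowing fractional choices, the relaxed optimum would be about 32.0, but projects are indivisible.
Rigel + Mira: cost 10 + 5 = 15 ≤ 18, return 6 + 17 = 23.
Pollux + Mira: cost 10 + 5 = 15 ≤ 18, return 13 + 17 = 30.
Sirius + Mira: cost 6 + 5 = 11 ≤ 18, return 4 + 17 = 21.
Best is Pollux and Mira with total return 30.

30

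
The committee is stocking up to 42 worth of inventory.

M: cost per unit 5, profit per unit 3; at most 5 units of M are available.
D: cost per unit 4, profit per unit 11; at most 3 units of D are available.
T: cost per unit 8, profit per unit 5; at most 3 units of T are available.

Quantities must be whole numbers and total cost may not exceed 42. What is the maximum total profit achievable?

51

D has the best ratio (11/4); taking only D gives at most 3×11 = 33 (stopped by the supply cap of 3).
Mixing does better — 1×M, 3×D, and 3×T: cost 41 ≤ 42, profit 1·3 + 3·11 + 3·5 = 51.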